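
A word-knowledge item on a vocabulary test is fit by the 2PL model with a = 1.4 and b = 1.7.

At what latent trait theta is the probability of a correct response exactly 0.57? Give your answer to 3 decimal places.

P(theta) = 1 / (1 + exp(−a(theta − b)))
logit = ln(0.5700/0.4300) = 0.2819
theta = b + logit/(a) = 1.7 + 0.2819/1.4000 = 1.9013

1.901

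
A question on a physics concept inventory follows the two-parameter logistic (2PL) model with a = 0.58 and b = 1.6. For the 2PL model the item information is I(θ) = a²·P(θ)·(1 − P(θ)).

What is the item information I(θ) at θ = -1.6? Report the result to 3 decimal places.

0.039

P = 1/(1+e^{1.8560}) = 0.1352
P(1−P) = 0.1352 × 0.8648 = 0.1169
I = a² × P(1−P) = 0.58² × 0.1169 = 0.03932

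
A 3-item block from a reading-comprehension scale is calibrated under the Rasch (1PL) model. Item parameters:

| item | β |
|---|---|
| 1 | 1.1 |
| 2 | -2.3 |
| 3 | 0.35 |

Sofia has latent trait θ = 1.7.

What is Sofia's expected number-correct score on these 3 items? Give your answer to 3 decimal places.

P(θ) = 1 / (1 + exp(−(θ − β)))
P_1 = 1/(1+e^{-0.6000}) = 0.6457
P_2 = 1/(1+e^{-4.0000}) = 0.9820
P_3 = 1/(1+e^{-1.3500}) = 0.7941
E[score] = 0.6457 + 0.9820 + 0.7941 = 2.4218

2.422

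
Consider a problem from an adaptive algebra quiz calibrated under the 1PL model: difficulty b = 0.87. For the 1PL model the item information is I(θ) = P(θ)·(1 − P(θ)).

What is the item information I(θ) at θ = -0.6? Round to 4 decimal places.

0.1520

P = 1/(1+e^{1.4700}) = 0.1869
P(1−P) = 0.1869 × 0.8131 = 0.1520
I = P(1−P) = 0.15200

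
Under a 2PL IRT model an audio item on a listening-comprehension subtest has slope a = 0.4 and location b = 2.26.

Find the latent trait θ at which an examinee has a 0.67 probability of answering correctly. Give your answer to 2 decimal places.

4.03

P(θ) = 1 / (1 + exp(−a(θ − b)))
logit = ln(0.6700/0.3300) = 0.7082
θ = b + logit/(a) = 2.26 + 0.7082/0.4000 = 4.0305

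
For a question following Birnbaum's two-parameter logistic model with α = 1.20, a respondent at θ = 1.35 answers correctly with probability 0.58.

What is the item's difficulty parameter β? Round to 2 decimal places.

P(θ) = 1 / (1 + exp(−α(θ − β)))
logit(0.58) = ln(0.58/0.42) = 0.3228
β = θ − logit/(α) = 1.35 − 0.3228/1.2000 = 1.0810

1.08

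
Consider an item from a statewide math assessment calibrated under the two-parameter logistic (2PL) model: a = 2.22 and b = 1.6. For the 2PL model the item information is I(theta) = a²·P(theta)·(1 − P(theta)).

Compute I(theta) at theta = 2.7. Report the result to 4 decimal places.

P = 1/(1+e^{-2.4420}) = 0.9200
P(1−P) = 0.9200 × 0.0800 = 0.0736
I = a² × P(1−P) = 2.22² × 0.0736 = 0.36284

0.3628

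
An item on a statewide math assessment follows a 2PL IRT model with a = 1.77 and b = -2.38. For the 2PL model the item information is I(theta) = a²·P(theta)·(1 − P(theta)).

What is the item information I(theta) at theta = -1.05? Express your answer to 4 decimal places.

P = 1/(1+e^{-2.3541}) = 0.9133
P(1−P) = 0.9133 × 0.0867 = 0.0792
I = a² × P(1−P) = 1.77² × 0.0792 = 0.24818

0.2482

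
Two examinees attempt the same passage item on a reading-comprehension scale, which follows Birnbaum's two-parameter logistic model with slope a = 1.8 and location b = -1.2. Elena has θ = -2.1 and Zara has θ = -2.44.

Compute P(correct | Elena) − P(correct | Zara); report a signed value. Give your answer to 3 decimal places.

0.068

P(θ) = 1 / (1 + exp(−a(θ − b)))
P(Elena) = 0.1652  [exponent -1.6200]
P(Zara) = 0.0969  [exponent -2.2320]
Difference = 0.1652 − 0.0969 = 0.0683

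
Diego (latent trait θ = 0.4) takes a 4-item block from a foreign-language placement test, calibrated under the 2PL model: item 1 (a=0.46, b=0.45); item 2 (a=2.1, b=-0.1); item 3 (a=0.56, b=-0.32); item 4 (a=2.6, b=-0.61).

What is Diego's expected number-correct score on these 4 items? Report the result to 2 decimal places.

P(θ) = 1 / (1 + exp(−a(θ − b)))
P_1 = 1/(1+e^{0.0230}) = 0.4943
P_2 = 1/(1+e^{-1.0500}) = 0.7408
P_3 = 1/(1+e^{-0.4032}) = 0.5995
P_4 = 1/(1+e^{-2.6260}) = 0.9325
E[score] = 0.4943 + 0.7408 + 0.5995 + 0.9325 = 2.7670

2.77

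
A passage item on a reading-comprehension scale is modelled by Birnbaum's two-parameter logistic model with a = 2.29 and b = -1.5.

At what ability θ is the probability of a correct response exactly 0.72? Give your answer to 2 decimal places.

-1.09

P(θ) = 1 / (1 + exp(−a(θ − b)))
logit = ln(0.7200/0.2800) = 0.9445
θ = b + logit/(a) = -1.5 + 0.9445/2.2900 = -1.0876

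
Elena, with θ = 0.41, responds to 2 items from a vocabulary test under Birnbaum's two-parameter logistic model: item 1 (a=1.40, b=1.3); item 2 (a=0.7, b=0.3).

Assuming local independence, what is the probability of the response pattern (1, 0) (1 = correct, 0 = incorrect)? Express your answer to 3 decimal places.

0.107

P(θ) = 1 / (1 + exp(−a(θ − b)))
P_1 = 1/(1+e^{1.2460}) = 0.2234
P_2 = 1/(1+e^{-0.0770}) = 0.5192
L = P_1 × (1−P_2) = 0.2234 × 0.4808 = 0.10740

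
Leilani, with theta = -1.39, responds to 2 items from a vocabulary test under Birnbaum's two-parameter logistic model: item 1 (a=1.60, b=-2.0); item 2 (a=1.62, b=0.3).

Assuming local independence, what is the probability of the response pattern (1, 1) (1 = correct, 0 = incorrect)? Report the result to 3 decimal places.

P(theta) = 1 / (1 + exp(−a(theta − b)))
P_1 = 1/(1+e^{-0.9760}) = 0.7263
P_2 = 1/(1+e^{2.7378}) = 0.0608
L = P_1 × P_2 = 0.7263 × 0.0608 = 0.04414

0.044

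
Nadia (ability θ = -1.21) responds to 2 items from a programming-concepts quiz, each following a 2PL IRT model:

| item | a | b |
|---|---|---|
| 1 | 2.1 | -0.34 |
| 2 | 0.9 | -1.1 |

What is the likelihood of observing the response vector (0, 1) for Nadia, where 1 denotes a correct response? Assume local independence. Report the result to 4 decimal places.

P(θ) = 1 / (1 + exp(−a(θ − b)))
P_1 = 1/(1+e^{1.8270}) = 0.1386
P_2 = 1/(1+e^{0.0990}) = 0.4753
L = (1−P_1) × P_2 = 0.8614 × 0.4753 = 0.40940

0.4094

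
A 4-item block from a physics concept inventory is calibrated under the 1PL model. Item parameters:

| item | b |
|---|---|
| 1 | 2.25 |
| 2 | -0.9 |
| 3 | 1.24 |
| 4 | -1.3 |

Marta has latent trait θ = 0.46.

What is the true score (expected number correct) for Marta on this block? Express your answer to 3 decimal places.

2.106

P(θ) = 1 / (1 + exp(−(θ − b)))
P_1 = 1/(1+e^{1.7900}) = 0.1431
P_2 = 1/(1+e^{-1.3600}) = 0.7958
P_3 = 1/(1+e^{0.7800}) = 0.3143
P_4 = 1/(1+e^{-1.7600}) = 0.8532
E[score] = 0.1431 + 0.7958 + 0.3143 + 0.8532 = 2.1064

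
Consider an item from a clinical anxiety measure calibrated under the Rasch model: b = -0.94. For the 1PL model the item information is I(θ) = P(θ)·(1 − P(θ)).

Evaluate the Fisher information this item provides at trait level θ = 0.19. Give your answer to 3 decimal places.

0.185

P = 1/(1+e^{-1.1300}) = 0.7558
P(1−P) = 0.7558 × 0.2442 = 0.1845
I = P(1−P) = 0.18455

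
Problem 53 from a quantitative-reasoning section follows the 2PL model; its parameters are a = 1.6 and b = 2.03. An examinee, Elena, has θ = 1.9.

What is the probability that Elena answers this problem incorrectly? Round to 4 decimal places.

0.5518

P(θ) = 1 / (1 + exp(−a(θ − b)))
Exponent: 1.6 × (1.9 − 2.03) = -0.2080
1/(1 + e^{0.2080}) = 0.4482
P(incorrect) = 1 − 0.4482 = 0.5518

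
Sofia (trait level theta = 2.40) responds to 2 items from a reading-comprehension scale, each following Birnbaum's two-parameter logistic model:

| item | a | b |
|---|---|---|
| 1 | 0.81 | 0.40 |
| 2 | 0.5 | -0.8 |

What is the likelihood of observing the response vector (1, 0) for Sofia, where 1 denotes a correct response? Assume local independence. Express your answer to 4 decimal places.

P(theta) = 1 / (1 + exp(−a(theta − b)))
P_1 = 1/(1+e^{-1.6200}) = 0.8348
P_2 = 1/(1+e^{-1.6000}) = 0.8320
L = P_1 × (1−P_2) = 0.8348 × 0.1680 = 0.14023

0.1402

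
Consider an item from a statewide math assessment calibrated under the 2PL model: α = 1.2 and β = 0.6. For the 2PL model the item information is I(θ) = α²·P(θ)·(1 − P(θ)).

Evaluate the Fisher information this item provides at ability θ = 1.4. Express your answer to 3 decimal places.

P = 1/(1+e^{-0.9600}) = 0.7231
P(1−P) = 0.7231 × 0.2769 = 0.2002
I = α² × P(1−P) = 1.2² × 0.2002 = 0.28831

0.288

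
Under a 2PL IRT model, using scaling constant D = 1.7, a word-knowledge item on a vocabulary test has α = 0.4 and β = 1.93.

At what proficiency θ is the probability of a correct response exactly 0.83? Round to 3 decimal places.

4.262

P(θ) = 1 / (1 + exp(−D·α(θ − β)))
logit = ln(0.8300/0.1700) = 1.5856
θ = β + logit/(1.7·α) = 1.93 + 1.5856/0.6800 = 4.2618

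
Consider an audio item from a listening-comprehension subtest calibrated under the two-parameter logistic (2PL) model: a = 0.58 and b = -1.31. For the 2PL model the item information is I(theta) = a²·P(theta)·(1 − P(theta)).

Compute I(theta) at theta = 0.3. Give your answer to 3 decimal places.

0.068

P = 1/(1+e^{-0.9338}) = 0.7178
P(1−P) = 0.7178 × 0.2822 = 0.2025
I = a² × P(1−P) = 0.58² × 0.2025 = 0.06814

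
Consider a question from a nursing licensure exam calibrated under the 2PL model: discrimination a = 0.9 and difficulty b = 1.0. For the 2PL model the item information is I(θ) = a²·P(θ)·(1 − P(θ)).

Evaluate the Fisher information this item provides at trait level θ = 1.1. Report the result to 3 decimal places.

P = 1/(1+e^{-0.0900}) = 0.5225
P(1−P) = 0.5225 × 0.4775 = 0.2495
I = a² × P(1−P) = 0.9² × 0.2495 = 0.20209

0.202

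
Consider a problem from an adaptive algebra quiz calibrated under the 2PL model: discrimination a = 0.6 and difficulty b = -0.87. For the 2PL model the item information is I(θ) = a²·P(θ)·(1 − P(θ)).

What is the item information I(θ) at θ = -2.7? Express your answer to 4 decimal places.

P = 1/(1+e^{1.0980}) = 0.2501
P(1−P) = 0.2501 × 0.7499 = 0.1876
I = a² × P(1−P) = 0.6² × 0.1876 = 0.06752

0.0675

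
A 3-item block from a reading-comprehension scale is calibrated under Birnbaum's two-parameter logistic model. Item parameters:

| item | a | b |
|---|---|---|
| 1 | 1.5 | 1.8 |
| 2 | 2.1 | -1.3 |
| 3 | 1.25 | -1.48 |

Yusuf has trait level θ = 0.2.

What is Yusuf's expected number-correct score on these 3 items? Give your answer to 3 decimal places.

1.933

P(θ) = 1 / (1 + exp(−a(θ − b)))
P_1 = 1/(1+e^{2.4000}) = 0.0832
P_2 = 1/(1+e^{-3.1500}) = 0.9589
P_3 = 1/(1+e^{-2.1000}) = 0.8909
E[score] = 0.0832 + 0.9589 + 0.8909 = 1.9330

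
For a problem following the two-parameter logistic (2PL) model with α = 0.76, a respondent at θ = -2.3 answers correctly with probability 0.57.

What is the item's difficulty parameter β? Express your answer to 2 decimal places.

P(θ) = 1 / (1 + exp(−α(θ − β)))
logit(0.57) = ln(0.57/0.43) = 0.2819
β = θ − logit/(α) = -2.3 − 0.2819/0.7600 = -2.6709

-2.67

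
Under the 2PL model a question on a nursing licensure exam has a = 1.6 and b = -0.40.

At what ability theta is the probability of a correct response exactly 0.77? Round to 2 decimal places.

0.36

P(theta) = 1 / (1 + exp(−a(theta − b)))
logit = ln(0.7700/0.2300) = 1.2083
theta = b + logit/(a) = -0.40 + 1.2083/1.6000 = 0.3552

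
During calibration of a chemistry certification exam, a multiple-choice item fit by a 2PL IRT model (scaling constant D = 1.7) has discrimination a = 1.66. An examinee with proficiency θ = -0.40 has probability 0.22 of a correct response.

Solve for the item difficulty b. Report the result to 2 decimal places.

0.05

P(θ) = 1 / (1 + exp(−D·a(θ − b)))
logit(0.22) = ln(0.22/0.78) = -1.2657
b = θ − logit/(1.7·a) = -0.40 − (-1.2657)/2.8220 = 0.0485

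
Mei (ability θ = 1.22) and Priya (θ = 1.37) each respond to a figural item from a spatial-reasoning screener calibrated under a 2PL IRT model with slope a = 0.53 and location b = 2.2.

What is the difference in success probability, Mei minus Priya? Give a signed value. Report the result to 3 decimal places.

-0.019

P(θ) = 1 / (1 + exp(−a(θ − b)))
P(Mei) = 0.3730  [exponent -0.5194]
P(Priya) = 0.3918  [exponent -0.4399]
Difference = 0.3730 − 0.3918 = -0.0188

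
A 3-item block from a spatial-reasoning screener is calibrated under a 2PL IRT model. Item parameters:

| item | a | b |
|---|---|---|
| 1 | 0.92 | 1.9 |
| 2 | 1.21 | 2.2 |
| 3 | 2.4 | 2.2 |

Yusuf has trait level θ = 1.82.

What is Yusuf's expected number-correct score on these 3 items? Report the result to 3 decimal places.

1.155

P(θ) = 1 / (1 + exp(−a(θ − b)))
P_1 = 1/(1+e^{0.0736}) = 0.4816
P_2 = 1/(1+e^{0.4598}) = 0.3870
P_3 = 1/(1+e^{0.9120}) = 0.2866
E[score] = 0.4816 + 0.3870 + 0.2866 = 1.1552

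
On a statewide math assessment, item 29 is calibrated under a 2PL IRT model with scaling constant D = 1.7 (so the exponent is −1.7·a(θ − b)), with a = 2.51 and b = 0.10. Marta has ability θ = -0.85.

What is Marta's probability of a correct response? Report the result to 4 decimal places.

P(θ) = 1 / (1 + exp(−D·a(θ − b)))
Exponent: 1.7 × 2.51 × (-0.85 − 0.10) = -4.0536
1/(1 + e^{4.0536}) = 0.0171
P = 0.0171

0.0171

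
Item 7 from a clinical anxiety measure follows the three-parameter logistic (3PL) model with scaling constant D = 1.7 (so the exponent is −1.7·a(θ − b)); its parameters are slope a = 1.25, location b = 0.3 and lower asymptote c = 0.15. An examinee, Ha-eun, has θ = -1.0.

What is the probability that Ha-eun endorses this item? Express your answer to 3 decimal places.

P(θ) = c + (1 − c) · 1 / (1 + exp(−D·a(θ − b)))
Exponent: 1.7 × 1.25 × (-1.0 − 0.3) = -2.7625
1/(1 + e^{2.7625}) = 0.0594
P = 0.15 + 0.85 × 0.0594 = 0.2005

0.200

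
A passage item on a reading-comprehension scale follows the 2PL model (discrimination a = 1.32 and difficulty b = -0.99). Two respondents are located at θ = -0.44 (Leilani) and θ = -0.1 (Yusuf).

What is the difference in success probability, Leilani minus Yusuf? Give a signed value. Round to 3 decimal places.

P(θ) = 1 / (1 + exp(−a(θ − b)))
P(Leilani) = 0.6739  [exponent 0.7260]
P(Yusuf) = 0.7640  [exponent 1.1748]
Difference = 0.6739 − 0.7640 = -0.0901

-0.090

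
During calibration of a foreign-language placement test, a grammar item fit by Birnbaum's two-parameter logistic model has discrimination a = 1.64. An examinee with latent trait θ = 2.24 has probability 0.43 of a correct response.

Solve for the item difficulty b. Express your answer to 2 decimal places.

2.41

P(θ) = 1 / (1 + exp(−a(θ − b)))
logit(0.43) = ln(0.43/0.57) = -0.2819
b = θ − logit/(a) = 2.24 − (-0.2819)/1.6400 = 2.4119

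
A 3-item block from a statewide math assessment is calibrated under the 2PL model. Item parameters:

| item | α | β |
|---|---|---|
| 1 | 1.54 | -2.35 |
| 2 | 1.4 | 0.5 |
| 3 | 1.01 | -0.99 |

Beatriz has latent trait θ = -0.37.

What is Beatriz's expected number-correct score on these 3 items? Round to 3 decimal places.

1.835

P(θ) = 1 / (1 + exp(−α(θ − β)))
P_1 = 1/(1+e^{-3.0492}) = 0.9547
P_2 = 1/(1+e^{1.2180}) = 0.2283
P_3 = 1/(1+e^{-0.6262}) = 0.6516
E[score] = 0.9547 + 0.2283 + 0.6516 = 1.8347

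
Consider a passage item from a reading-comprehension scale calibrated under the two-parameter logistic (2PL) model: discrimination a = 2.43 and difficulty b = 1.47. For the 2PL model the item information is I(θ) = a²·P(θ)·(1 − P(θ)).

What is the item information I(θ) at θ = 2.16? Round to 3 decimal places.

0.784

P = 1/(1+e^{-1.6767}) = 0.8425
P(1−P) = 0.8425 × 0.1575 = 0.1327
I = a² × P(1−P) = 2.43² × 0.1327 = 0.78368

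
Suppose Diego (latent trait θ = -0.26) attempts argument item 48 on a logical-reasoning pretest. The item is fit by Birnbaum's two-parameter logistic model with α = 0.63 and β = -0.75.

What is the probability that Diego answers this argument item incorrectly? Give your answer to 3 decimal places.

P(θ) = 1 / (1 + exp(−α(θ − β)))
Exponent: 0.63 × (-0.26 − (-0.75)) = 0.3087
1/(1 + e^{-0.3087}) = 0.5766
P(incorrect) = 1 − 0.5766 = 0.4234

0.423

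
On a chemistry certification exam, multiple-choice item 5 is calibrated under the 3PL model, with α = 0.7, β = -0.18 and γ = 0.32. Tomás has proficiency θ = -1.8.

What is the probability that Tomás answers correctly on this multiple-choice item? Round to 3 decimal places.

P(θ) = γ + (1 − γ) · 1 / (1 + exp(−α(θ − β)))
Exponent: 0.7 × (-1.8 − (-0.18)) = -1.1340
1/(1 + e^{1.1340}) = 0.2434
P = 0.32 + 0.68 × 0.2434 = 0.4855

0.486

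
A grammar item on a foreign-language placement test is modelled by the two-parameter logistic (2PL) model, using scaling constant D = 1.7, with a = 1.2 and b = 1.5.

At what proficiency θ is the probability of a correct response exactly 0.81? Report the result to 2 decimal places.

P(θ) = 1 / (1 + exp(−D·a(θ − b)))
logit = ln(0.8100/0.1900) = 1.4500
θ = b + logit/(1.7·a) = 1.5 + 1.4500/2.0400 = 2.2108

2.21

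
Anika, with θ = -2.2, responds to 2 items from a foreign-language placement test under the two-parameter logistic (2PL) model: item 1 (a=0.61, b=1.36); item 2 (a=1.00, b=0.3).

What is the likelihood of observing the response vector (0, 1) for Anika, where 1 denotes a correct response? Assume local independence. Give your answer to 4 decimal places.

0.0681

P(θ) = 1 / (1 + exp(−a(θ − b)))
P_1 = 1/(1+e^{2.1716}) = 0.1023
P_2 = 1/(1+e^{2.5000}) = 0.0759
L = (1−P_1) × P_2 = 0.8977 × 0.0759 = 0.06810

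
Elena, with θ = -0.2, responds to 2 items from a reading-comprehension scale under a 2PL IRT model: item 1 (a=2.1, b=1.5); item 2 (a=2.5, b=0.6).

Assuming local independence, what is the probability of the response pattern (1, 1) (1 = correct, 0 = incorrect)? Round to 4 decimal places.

0.0033

P(θ) = 1 / (1 + exp(−a(θ − b)))
P_1 = 1/(1+e^{3.5700}) = 0.0274
P_2 = 1/(1+e^{2.0000}) = 0.1192
L = P_1 × P_2 = 0.0274 × 0.1192 = 0.00326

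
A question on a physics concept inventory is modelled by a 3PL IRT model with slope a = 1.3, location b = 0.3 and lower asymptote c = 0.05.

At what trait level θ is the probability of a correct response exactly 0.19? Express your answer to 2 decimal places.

-1.05

P(θ) = c + (1 − c) · 1 / (1 + exp(−a(θ − b)))
Remove guessing floor: (0.19 − 0.05)/(1 − 0.05) = 0.1474
logit = ln(0.1474/0.8526) = -1.7554
θ = b + logit/(a) = 0.3 + (-1.7554)/1.3000 = -1.0503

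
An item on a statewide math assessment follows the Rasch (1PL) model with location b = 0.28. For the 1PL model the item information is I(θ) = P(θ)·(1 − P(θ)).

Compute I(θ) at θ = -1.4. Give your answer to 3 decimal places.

0.132

P = 1/(1+e^{1.6800}) = 0.1571
P(1−P) = 0.1571 × 0.8429 = 0.1324
I = P(1−P) = 0.13242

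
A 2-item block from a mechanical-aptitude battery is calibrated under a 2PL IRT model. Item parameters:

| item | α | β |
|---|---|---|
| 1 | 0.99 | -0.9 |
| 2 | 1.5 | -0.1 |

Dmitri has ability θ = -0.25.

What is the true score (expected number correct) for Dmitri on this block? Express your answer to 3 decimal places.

1.100

P(θ) = 1 / (1 + exp(−α(θ − β)))
P_1 = 1/(1+e^{-0.6435}) = 0.6555
P_2 = 1/(1+e^{0.2250}) = 0.4440
E[score] = 0.6555 + 0.4440 = 1.0995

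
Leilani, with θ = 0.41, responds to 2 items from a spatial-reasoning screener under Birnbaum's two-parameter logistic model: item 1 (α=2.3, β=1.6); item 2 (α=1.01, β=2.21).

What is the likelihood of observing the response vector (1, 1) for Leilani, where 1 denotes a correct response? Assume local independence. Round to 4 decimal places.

0.0085

P(θ) = 1 / (1 + exp(−α(θ − β)))
P_1 = 1/(1+e^{2.7370}) = 0.0608
P_2 = 1/(1+e^{1.8180}) = 0.1397
L = P_1 × P_2 = 0.0608 × 0.1397 = 0.00850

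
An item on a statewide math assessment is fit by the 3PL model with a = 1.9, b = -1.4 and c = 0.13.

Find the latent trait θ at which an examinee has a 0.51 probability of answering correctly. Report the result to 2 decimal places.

-1.53

P(θ) = c + (1 − c) · 1 / (1 + exp(−a(θ − b)))
Remove guessing floor: (0.51 − 0.13)/(1 − 0.13) = 0.4368
logit = ln(0.4368/0.5632) = -0.2542
θ = b + logit/(a) = -1.4 + (-0.2542)/1.9000 = -1.5338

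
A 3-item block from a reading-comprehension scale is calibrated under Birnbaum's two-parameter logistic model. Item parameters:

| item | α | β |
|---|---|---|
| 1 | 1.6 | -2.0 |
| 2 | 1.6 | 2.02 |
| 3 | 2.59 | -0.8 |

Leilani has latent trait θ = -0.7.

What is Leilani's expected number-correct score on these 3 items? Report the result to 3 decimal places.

1.466

P(θ) = 1 / (1 + exp(−α(θ − β)))
P_1 = 1/(1+e^{-2.0800}) = 0.8889
P_2 = 1/(1+e^{4.3520}) = 0.0127
P_3 = 1/(1+e^{-0.2590}) = 0.5644
E[score] = 0.8889 + 0.0127 + 0.5644 = 1.4661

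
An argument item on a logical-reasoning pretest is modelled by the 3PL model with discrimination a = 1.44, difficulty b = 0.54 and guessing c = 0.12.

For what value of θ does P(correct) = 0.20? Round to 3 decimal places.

P(θ) = c + (1 − c) · 1 / (1 + exp(−a(θ − b)))
Remove guessing floor: (0.20 − 0.12)/(1 − 0.12) = 0.0909
logit = ln(0.0909/0.9091) = -2.3026
θ = b + logit/(a) = 0.54 + (-2.3026)/1.4400 = -1.0590

-1.059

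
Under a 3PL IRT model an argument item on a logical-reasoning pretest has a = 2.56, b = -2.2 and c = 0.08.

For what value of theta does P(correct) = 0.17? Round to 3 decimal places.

-3.068

P(theta) = c + (1 − c) · 1 / (1 + exp(−a(theta − b)))
Remove guessing floor: (0.17 − 0.08)/(1 − 0.08) = 0.0978
logit = ln(0.0978/0.9022) = -2.2216
theta = b + logit/(a) = -2.2 + (-2.2216)/2.5600 = -3.0678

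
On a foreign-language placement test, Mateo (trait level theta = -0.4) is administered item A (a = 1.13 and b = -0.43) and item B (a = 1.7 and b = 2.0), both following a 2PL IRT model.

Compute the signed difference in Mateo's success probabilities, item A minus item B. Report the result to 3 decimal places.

P(theta) = 1 / (1 + exp(−a(theta − b)))
P_A = 0.5085
P_B = 0.0166
P_A − P_B = 0.4918

0.492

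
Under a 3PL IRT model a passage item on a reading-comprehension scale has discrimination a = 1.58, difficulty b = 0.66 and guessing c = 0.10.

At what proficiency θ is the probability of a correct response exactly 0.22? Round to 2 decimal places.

-0.52

P(θ) = c + (1 − c) · 1 / (1 + exp(−a(θ − b)))
Remove guessing floor: (0.22 − 0.10)/(1 − 0.10) = 0.1333
logit = ln(0.1333/0.8667) = -1.8718
θ = b + logit/(a) = 0.66 + (-1.8718)/1.5800 = -0.5247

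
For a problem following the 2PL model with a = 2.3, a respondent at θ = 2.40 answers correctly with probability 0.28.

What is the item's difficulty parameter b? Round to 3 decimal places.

P(θ) = 1 / (1 + exp(−a(θ − b)))
logit(0.28) = ln(0.28/0.72) = -0.9445
b = θ − logit/(a) = 2.40 − (-0.9445)/2.3000 = 2.8106

2.811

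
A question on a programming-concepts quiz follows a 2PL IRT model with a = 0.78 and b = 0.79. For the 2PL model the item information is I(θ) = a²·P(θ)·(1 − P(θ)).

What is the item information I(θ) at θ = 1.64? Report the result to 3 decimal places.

P = 1/(1+e^{-0.6630}) = 0.6599
P(1−P) = 0.6599 × 0.3401 = 0.2244
I = a² × P(1−P) = 0.78² × 0.2244 = 0.13654

0.137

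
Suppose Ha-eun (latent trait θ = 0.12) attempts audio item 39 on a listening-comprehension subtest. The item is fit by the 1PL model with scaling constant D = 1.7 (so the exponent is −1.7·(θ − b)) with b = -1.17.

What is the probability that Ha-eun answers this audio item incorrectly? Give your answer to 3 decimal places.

P(θ) = 1 / (1 + exp(−D·(θ − b)))
Exponent: 1.7 × (0.12 − (-1.17)) = 2.1930
1/(1 + e^{-2.1930}) = 0.8996
P = 0.8996
P(incorrect) = 1 − 0.8996 = 0.1004

0.100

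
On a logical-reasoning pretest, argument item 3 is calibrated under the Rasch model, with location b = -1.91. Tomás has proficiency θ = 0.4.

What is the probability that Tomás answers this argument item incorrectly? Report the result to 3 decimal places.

P(θ) = 1 / (1 + exp(−(θ − b)))
Exponent: (0.4 − (-1.91)) = 2.3100
1/(1 + e^{-2.3100}) = 0.9097
P = 0.9097
P(incorrect) = 1 − 0.9097 = 0.0903

0.090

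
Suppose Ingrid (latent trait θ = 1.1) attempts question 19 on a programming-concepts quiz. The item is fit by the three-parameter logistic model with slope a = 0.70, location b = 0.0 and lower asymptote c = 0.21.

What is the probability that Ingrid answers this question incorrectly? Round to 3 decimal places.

0.250

P(θ) = c + (1 − c) · 1 / (1 + exp(−a(θ − b)))
Exponent: 0.70 × (1.1 − 0.0) = 0.7700
1/(1 + e^{-0.7700}) = 0.6835
P = 0.21 + 0.79 × 0.6835 = 0.7500
P(incorrect) = 1 − 0.7500 = 0.2500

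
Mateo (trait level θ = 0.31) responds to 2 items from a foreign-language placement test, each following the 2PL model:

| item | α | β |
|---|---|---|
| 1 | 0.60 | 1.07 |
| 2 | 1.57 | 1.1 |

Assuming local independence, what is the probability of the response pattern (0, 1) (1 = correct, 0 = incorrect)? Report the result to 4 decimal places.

0.1373

P(θ) = 1 / (1 + exp(−α(θ − β)))
P_1 = 1/(1+e^{0.4560}) = 0.3879
P_2 = 1/(1+e^{1.2403}) = 0.2244
L = (1−P_1) × P_2 = 0.6121 × 0.2244 = 0.13734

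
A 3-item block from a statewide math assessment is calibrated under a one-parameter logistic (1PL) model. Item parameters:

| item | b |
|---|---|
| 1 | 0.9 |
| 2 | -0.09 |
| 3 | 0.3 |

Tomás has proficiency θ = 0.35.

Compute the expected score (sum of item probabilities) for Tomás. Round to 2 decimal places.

P(θ) = 1 / (1 + exp(−(θ − b)))
P_1 = 1/(1+e^{0.5500}) = 0.3659
P_2 = 1/(1+e^{-0.4400}) = 0.6083
P_3 = 1/(1+e^{-0.0500}) = 0.5125
E[score] = 0.3659 + 0.6083 + 0.5125 = 1.4866

1.49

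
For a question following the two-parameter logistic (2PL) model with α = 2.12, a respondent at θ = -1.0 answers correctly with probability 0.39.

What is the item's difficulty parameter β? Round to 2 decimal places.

P(θ) = 1 / (1 + exp(−α(θ − β)))
logit(0.39) = ln(0.39/0.61) = -0.4473
β = θ − logit/(α) = -1.0 − (-0.4473)/2.1200 = -0.7890

-0.79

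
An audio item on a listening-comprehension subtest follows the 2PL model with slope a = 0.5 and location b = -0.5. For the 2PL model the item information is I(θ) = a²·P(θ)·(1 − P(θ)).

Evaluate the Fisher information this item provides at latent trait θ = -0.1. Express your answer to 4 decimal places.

P = 1/(1+e^{-0.2000}) = 0.5498
P(1−P) = 0.5498 × 0.4502 = 0.2475
I = a² × P(1−P) = 0.5² × 0.2475 = 0.06188

0.0619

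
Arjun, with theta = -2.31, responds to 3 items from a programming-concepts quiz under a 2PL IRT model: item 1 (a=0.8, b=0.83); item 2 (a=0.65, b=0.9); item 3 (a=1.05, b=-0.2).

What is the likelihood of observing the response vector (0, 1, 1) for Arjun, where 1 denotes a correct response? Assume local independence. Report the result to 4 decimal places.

0.0100

P(theta) = 1 / (1 + exp(−a(theta − b)))
P_1 = 1/(1+e^{2.5120}) = 0.0750
P_2 = 1/(1+e^{2.0865}) = 0.1104
P_3 = 1/(1+e^{2.2155}) = 0.0984
L = (1−P_1) × P_2 × P_3 = 0.9250 × 0.1104 × 0.0984 = 0.01005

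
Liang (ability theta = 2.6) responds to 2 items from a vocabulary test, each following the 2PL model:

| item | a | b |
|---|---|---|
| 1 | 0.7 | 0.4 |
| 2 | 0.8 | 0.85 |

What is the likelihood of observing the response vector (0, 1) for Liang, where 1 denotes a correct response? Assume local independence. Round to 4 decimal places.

P(theta) = 1 / (1 + exp(−a(theta − b)))
P_1 = 1/(1+e^{-1.5400}) = 0.8235
P_2 = 1/(1+e^{-1.4000}) = 0.8022
L = (1−P_1) × P_2 = 0.1765 × 0.8022 = 0.14161

0.1416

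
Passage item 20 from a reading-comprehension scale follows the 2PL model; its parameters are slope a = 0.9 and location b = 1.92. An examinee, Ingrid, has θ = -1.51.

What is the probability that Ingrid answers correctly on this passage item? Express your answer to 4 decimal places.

P(θ) = 1 / (1 + exp(−a(θ − b)))
Exponent: 0.9 × (-1.51 − 1.92) = -3.0870
1/(1 + e^{3.0870}) = 0.0436

0.0436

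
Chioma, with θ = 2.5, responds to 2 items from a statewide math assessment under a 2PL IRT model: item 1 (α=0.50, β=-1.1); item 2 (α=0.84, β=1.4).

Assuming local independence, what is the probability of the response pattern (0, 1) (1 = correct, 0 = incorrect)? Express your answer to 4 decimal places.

P(θ) = 1 / (1 + exp(−α(θ − β)))
P_1 = 1/(1+e^{-1.8000}) = 0.8581
P_2 = 1/(1+e^{-0.9240}) = 0.7159
L = (1−P_1) × P_2 = 0.1419 × 0.7159 = 0.10154

0.1015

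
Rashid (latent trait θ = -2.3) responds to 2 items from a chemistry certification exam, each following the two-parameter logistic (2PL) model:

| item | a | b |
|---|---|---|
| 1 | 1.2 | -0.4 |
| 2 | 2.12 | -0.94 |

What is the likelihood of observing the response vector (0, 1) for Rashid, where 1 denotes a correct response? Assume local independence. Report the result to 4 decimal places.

0.0481

P(θ) = 1 / (1 + exp(−a(θ − b)))
P_1 = 1/(1+e^{2.2800}) = 0.0928
P_2 = 1/(1+e^{2.8832}) = 0.0530
L = (1−P_1) × P_2 = 0.9072 × 0.0530 = 0.04807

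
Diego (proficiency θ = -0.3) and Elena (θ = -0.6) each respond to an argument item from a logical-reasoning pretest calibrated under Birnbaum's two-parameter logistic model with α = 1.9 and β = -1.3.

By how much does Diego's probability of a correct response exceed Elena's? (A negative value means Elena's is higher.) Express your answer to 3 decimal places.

P(θ) = 1 / (1 + exp(−α(θ − β)))
P(Diego) = 0.8699  [exponent 1.9000]
P(Elena) = 0.7908  [exponent 1.3300]
Difference = 0.8699 − 0.7908 = 0.0791

0.079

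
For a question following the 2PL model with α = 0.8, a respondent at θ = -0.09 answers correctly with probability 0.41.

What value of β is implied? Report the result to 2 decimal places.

0.36

P(θ) = 1 / (1 + exp(−α(θ − β)))
logit(0.41) = ln(0.41/0.59) = -0.3640
β = θ − logit/(α) = -0.09 − (-0.3640)/0.8000 = 0.3650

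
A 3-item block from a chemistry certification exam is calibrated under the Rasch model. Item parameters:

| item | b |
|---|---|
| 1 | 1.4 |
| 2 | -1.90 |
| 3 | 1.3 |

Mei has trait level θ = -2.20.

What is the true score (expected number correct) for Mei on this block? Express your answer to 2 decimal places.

P(θ) = 1 / (1 + exp(−(θ − b)))
P_1 = 1/(1+e^{3.6000}) = 0.0266
P_2 = 1/(1+e^{0.3000}) = 0.4256
P_3 = 1/(1+e^{3.5000}) = 0.0293
E[score] = 0.0266 + 0.4256 + 0.0293 = 0.4815

0.48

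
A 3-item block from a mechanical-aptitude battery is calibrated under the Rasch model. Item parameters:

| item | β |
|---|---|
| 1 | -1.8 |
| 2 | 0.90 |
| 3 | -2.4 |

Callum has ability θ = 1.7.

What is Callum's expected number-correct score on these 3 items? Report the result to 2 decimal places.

P(θ) = 1 / (1 + exp(−(θ − β)))
P_1 = 1/(1+e^{-3.5000}) = 0.9707
P_2 = 1/(1+e^{-0.8000}) = 0.6900
P_3 = 1/(1+e^{-4.1000}) = 0.9837
E[score] = 0.9707 + 0.6900 + 0.9837 = 2.6444

2.64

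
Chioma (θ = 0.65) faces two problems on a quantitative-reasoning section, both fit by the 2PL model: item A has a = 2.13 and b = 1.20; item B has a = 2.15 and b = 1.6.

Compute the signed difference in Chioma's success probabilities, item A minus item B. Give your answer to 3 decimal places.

0.122

P(θ) = 1 / (1 + exp(−a(θ − b)))
P_A = 0.2366
P_B = 0.1148
P_A − P_B = 0.1218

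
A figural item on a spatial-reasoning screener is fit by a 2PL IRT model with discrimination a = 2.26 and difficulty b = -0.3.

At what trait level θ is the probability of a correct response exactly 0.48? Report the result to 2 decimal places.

-0.34

P(θ) = 1 / (1 + exp(−a(θ − b)))
logit = ln(0.4800/0.5200) = -0.0800
θ = b + logit/(a) = -0.3 + (-0.0800)/2.2600 = -0.3354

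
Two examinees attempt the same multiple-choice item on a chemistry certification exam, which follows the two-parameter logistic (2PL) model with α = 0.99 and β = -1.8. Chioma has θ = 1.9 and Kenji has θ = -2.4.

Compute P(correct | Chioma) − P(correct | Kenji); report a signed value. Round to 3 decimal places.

0.619

P(θ) = 1 / (1 + exp(−α(θ − β)))
P(Chioma) = 0.9750  [exponent 3.6630]
P(Kenji) = 0.3557  [exponent -0.5940]
Difference = 0.9750 − 0.3557 = 0.6193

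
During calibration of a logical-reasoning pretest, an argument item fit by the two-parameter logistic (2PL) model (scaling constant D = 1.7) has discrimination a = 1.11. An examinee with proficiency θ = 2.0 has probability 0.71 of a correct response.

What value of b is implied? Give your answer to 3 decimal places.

1.525

P(θ) = 1 / (1 + exp(−D·a(θ − b)))
logit(0.71) = ln(0.71/0.29) = 0.8954
b = θ − logit/(1.7·a) = 2.0 − 0.8954/1.8870 = 1.5255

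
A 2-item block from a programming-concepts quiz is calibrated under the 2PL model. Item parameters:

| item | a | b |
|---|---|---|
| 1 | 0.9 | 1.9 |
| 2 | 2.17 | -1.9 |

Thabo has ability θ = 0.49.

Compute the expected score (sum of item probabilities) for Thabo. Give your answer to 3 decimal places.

P(θ) = 1 / (1 + exp(−a(θ − b)))
P_1 = 1/(1+e^{1.2690}) = 0.2194
P_2 = 1/(1+e^{-5.1863}) = 0.9944
E[score] = 0.2194 + 0.9944 = 1.2139

1.214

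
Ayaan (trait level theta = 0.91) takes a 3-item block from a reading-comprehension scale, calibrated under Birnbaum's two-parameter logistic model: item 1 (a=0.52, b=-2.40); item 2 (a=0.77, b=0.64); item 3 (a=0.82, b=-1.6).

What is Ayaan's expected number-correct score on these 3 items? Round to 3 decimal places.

2.287

P(theta) = 1 / (1 + exp(−a(theta − b)))
P_1 = 1/(1+e^{-1.7212}) = 0.8483
P_2 = 1/(1+e^{-0.2079}) = 0.5518
P_3 = 1/(1+e^{-2.0582}) = 0.8868
E[score] = 0.8483 + 0.5518 + 0.8868 = 2.2868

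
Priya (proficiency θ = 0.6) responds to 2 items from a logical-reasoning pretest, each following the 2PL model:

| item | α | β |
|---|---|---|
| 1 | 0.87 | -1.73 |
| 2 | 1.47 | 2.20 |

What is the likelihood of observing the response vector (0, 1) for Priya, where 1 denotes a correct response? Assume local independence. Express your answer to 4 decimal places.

0.0101

P(θ) = 1 / (1 + exp(−α(θ − β)))
P_1 = 1/(1+e^{-2.0271}) = 0.8836
P_2 = 1/(1+e^{2.3520}) = 0.0869
L = (1−P_1) × P_2 = 0.1164 × 0.0869 = 0.01011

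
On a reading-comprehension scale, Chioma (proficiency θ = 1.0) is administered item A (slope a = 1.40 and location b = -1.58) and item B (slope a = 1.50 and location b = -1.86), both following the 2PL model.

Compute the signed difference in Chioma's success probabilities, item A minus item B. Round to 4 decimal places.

-0.0128

P(θ) = 1 / (1 + exp(−a(θ − b)))
P_A = 0.9737
P_B = 0.9865
P_A − P_B = -0.0128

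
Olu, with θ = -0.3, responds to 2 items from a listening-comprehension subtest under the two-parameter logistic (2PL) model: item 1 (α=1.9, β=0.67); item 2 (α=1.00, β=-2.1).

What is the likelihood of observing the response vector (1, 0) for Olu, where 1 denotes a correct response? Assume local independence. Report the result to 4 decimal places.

0.0194

P(θ) = 1 / (1 + exp(−α(θ − β)))
P_1 = 1/(1+e^{1.8430}) = 0.1367
P_2 = 1/(1+e^{-1.8000}) = 0.8581
L = P_1 × (1−P_2) = 0.1367 × 0.1419 = 0.01939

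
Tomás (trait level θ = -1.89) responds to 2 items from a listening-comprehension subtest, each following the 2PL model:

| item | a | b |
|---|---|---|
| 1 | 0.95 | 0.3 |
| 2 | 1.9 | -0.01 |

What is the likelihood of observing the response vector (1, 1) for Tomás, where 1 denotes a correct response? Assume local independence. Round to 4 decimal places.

P(θ) = 1 / (1 + exp(−a(θ − b)))
P_1 = 1/(1+e^{2.0805}) = 0.1110
P_2 = 1/(1+e^{3.5720}) = 0.0273
L = P_1 × P_2 = 0.1110 × 0.0273 = 0.00303

0.0030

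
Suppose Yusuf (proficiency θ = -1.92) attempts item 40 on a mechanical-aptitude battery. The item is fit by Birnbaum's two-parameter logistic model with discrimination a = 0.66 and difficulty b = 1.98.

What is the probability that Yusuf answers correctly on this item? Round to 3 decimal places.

P(θ) = 1 / (1 + exp(−a(θ − b)))
Exponent: 0.66 × (-1.92 − 1.98) = -2.5740
1/(1 + e^{2.5740}) = 0.0708

0.071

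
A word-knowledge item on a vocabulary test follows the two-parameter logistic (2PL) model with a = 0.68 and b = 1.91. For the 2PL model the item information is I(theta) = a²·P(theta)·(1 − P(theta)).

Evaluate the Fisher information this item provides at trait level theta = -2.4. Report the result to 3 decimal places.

P = 1/(1+e^{2.9308}) = 0.0507
P(1−P) = 0.0507 × 0.9493 = 0.0481
I = a² × P(1−P) = 0.68² × 0.0481 = 0.02224

0.022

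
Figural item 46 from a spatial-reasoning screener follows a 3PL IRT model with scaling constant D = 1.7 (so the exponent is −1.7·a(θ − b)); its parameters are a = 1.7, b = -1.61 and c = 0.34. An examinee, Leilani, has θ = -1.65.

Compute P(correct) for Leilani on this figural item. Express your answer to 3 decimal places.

P(θ) = c + (1 − c) · 1 / (1 + exp(−D·a(θ − b)))
Exponent: 1.7 × 1.7 × (-1.65 − (-1.61)) = -0.1156
1/(1 + e^{0.1156}) = 0.4711
P = 0.34 + 0.66 × 0.4711 = 0.6509

0.651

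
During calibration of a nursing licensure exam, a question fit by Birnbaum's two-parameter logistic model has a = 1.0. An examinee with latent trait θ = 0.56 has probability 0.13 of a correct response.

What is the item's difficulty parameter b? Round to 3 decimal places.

P(θ) = 1 / (1 + exp(−a(θ − b)))
logit(0.13) = ln(0.13/0.87) = -1.9010
b = θ − logit/(a) = 0.56 − (-1.9010)/1.0000 = 2.4610

2.461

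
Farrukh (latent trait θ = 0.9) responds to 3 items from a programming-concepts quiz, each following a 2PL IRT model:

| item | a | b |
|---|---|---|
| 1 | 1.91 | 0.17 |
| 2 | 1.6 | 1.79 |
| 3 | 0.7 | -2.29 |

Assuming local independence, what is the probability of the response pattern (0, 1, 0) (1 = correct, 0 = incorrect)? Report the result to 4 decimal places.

P(θ) = 1 / (1 + exp(−a(θ − b)))
P_1 = 1/(1+e^{-1.3943}) = 0.8013
P_2 = 1/(1+e^{1.4240}) = 0.1940
P_3 = 1/(1+e^{-2.2330}) = 0.9032
L = (1−P_1) × P_2 × (1−P_3) = 0.1987 × 0.1940 × 0.0968 = 0.00373

0.0037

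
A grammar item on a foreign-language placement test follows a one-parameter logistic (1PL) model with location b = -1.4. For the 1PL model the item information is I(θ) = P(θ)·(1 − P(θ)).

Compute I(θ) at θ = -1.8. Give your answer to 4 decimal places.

P = 1/(1+e^{0.4000}) = 0.4013
P(1−P) = 0.4013 × 0.5987 = 0.2403
I = P(1−P) = 0.24026

0.2403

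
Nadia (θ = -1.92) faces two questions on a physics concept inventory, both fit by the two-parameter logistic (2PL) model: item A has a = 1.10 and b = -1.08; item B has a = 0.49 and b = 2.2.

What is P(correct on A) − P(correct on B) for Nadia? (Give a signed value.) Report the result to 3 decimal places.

P(θ) = 1 / (1 + exp(−a(θ − b)))
P_A = 0.2841
P_B = 0.1172
P_A − P_B = 0.1669

0.167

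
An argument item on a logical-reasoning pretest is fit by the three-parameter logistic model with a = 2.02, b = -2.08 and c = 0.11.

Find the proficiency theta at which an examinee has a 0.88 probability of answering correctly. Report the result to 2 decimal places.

-1.16

P(theta) = c + (1 − c) · 1 / (1 + exp(−a(theta − b)))
Remove guessing floor: (0.88 − 0.11)/(1 − 0.11) = 0.8652
logit = ln(0.8652/0.1348) = 1.8589
theta = b + logit/(a) = -2.08 + 1.8589/2.0200 = -1.1598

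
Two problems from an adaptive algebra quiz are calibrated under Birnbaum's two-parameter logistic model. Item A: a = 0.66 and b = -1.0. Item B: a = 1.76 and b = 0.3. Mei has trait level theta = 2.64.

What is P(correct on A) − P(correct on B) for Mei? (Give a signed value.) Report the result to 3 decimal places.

P(theta) = 1 / (1 + exp(−a(theta − b)))
P_A = 0.9170
P_B = 0.9840
P_A − P_B = -0.0670

-0.067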